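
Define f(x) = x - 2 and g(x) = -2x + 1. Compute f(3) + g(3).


f(3) = 1
g(3) = -5
Sum = -4

-4


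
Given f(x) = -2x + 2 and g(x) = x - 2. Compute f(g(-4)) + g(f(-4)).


22


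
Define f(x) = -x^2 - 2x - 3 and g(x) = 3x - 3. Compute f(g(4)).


g(4) = 9
f(9) = (-1)*(9)^2 - 2*(9) - 3 = -102

-102


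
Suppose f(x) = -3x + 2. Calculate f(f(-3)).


f(-3) = 11
f(11) = -31

-31


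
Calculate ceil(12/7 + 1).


12/7 = 1.7143
1.7143 + 1 = 2.7143
ceil(2.7143) = 3

3


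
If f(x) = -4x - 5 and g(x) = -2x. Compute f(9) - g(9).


f(9) = -41
g(9) = -18
Difference = -23

-23


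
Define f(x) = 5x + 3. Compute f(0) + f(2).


f(0) = 3
f(2) = 13
Sum = 16

16


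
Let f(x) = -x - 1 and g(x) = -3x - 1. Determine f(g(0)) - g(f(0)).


f(g(0)) = 0
g(f(0)) = 2
Difference = -2

-2


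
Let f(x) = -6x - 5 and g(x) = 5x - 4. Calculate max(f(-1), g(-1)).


1


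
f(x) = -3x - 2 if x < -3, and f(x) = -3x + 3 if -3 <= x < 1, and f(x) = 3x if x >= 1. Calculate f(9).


9 satisfies x >= 1
f(9) = 27

27


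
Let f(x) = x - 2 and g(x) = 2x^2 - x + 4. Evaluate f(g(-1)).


g(-1) = 7
f(7) = 5

5


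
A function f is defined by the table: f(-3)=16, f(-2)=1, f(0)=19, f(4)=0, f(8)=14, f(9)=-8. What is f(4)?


Reading from the table at x = 4

0


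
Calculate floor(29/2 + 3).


29/2 = 14.5
14.5 + 3 = 17.5
floor(17.5) = 17

17


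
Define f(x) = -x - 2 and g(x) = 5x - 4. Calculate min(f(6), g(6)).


f(6) = -8
g(6) = 26
min = -8

-8


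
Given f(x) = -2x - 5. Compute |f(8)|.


f(8) = -21
|-21| = 21

21


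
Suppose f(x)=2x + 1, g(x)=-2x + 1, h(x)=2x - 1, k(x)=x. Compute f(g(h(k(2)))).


k(2) = 2
h(2) = 3
g(3) = -5
f(-5) = -9

-9


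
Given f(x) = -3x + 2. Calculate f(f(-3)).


f(-3) = 11
f(11) = -31

-31


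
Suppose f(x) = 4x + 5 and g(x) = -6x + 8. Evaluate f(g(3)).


g(3) = -10
f(-10) = -35

-35


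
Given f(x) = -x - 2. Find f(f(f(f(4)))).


f(4) = -6
f(-6) = 4
f(4) = -6
f(-6) = 4

4


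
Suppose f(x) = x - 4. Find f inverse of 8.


Solve x - 4 = 8
x = (8 + 4) / 1 = 12

12


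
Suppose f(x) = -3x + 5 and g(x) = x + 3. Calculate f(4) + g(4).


0


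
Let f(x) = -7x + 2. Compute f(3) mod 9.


f(3) = -19
-19 mod 9 = 8

8


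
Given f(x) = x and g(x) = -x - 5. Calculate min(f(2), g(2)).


f(2) = 2
g(2) = -7
min = -7

-7


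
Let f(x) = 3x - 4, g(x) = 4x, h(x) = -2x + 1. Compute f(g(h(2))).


h(2) = -3
g(-3) = -12
f(-12) = -40

-40


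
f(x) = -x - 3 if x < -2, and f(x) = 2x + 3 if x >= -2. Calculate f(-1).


-1 satisfies x >= -2
f(-1) = 1

1


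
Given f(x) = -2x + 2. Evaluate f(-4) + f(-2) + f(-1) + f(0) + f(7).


f(-4) = 10
f(-2) = 6
f(-1) = 4
f(0) = 2
f(7) = -12
Sum = 10

10


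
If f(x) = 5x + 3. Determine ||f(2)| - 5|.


8


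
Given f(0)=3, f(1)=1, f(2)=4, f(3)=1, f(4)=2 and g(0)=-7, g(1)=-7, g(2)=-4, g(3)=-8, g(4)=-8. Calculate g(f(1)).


f(1) = 1
g(1) = -7

-7


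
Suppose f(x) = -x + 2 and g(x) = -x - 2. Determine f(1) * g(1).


f(1) = 1
g(1) = -3
Product = -3

-3


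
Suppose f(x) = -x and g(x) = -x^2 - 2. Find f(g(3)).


g(3) = -11
f(-11) = 11

11


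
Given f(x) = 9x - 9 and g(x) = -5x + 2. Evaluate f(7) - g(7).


87


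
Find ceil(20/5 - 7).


20/5 = 4
4 - 7 = -3
ceil(-3) = -3

-3


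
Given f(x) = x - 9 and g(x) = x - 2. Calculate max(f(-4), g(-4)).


f(-4) = -13
g(-4) = -6
max = -6

-6


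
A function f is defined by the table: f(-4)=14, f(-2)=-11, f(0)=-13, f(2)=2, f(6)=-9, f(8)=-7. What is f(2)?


2


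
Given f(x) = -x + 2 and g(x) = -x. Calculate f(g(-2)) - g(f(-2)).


f(g(-2)) = 0
g(f(-2)) = -4
Difference = 4

4


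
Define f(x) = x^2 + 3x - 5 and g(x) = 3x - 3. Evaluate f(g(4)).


g(4) = 9
f(9) = 1*(9)^2 + 3*(9) - 5 = 103

103


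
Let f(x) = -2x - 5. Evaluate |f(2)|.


f(2) = -9
|-9| = 9

9


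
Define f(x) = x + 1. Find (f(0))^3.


f(0) = 1
(1)^3 = 1

1


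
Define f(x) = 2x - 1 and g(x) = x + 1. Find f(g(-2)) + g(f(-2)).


f(g(-2)) = -3
g(f(-2)) = -4
Sum = -7

-7


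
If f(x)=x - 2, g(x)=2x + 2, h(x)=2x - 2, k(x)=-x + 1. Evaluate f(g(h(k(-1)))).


4


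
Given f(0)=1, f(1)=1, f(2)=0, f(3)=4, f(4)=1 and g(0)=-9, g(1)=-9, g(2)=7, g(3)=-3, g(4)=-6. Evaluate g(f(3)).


f(3) = 4
g(4) = -6

-6


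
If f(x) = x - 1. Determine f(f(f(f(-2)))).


f(-2) = -3
f(-3) = -4
f(-4) = -5
f(-5) = -6

-6


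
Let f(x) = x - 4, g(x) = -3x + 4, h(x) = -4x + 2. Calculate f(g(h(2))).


h(2) = -6
g(-6) = 22
f(22) = 18

18


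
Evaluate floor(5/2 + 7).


9


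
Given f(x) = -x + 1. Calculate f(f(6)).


f(6) = -5
f(-5) = 6

6


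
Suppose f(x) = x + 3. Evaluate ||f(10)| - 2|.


f(10) = 13
|13| = 13
|13 - 2| = 11

11


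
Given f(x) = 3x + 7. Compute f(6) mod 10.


f(6) = 25
25 mod 10 = 5

5


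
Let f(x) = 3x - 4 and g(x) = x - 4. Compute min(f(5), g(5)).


1


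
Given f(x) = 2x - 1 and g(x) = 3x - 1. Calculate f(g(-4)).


-27


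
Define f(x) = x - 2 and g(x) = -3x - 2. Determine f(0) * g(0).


f(0) = -2
g(0) = -2
Product = 4

4


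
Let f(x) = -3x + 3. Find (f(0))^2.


f(0) = 3
(3)^2 = 9

9


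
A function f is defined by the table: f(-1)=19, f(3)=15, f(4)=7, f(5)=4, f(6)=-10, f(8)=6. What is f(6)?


Reading from the table at x = 6

-10


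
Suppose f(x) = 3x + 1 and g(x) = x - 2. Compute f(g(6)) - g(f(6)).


f(g(6)) = 13
g(f(6)) = 17
Difference = -4

-4


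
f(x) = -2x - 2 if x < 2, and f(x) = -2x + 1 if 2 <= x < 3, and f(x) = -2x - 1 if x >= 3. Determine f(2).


-3


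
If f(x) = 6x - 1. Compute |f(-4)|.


f(-4) = -25
|-25| = 25

25


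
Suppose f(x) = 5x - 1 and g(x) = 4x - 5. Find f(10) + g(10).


f(10) = 49
g(10) = 35
Sum = 84

84


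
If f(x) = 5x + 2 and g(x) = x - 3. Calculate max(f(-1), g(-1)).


f(-1) = -3
g(-1) = -4
max = -3

-3


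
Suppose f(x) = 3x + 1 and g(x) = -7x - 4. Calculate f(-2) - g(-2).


f(-2) = -5
g(-2) = 10
Difference = -15

-15


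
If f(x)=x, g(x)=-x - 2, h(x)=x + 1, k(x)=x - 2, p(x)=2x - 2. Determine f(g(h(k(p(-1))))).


p(-1) = -4
k(-4) = -6
h(-6) = -5
g(-5) = 3
f(3) = 3

3


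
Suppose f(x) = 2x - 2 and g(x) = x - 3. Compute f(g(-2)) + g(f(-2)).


-21


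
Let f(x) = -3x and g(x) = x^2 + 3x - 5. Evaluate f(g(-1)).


g(-1) = -7
f(-7) = 21

21


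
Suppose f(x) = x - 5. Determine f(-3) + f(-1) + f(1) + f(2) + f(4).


f(-3) = -8
f(-1) = -6
f(1) = -4
f(2) = -3
f(4) = -1
Sum = -22

-22


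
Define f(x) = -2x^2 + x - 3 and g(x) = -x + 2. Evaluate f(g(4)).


g(4) = -2
f(-2) = (-2)*(-2)^2 + 1*(-2) - 3 = -13

-13


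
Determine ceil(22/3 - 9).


22/3 = 7.3333
7.3333 - 9 = -1.6667
ceil(-1.6667) = -1

-1


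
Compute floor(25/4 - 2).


25/4 = 6.25
6.25 - 2 = 4.25
floor(4.25) = 4

4


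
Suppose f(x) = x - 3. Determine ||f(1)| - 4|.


f(1) = -2
|-2| = 2
|2 - 4| = 2

2


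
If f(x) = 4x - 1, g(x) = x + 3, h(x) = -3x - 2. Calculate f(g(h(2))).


-21


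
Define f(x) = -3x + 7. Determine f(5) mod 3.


f(5) = -8
-8 mod 3 = 1

1


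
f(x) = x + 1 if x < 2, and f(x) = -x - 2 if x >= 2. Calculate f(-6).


-5


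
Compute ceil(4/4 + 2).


4/4 = 1
1 + 2 = 3
ceil(3) = 3

3


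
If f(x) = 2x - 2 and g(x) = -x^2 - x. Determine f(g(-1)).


g(-1) = 0
f(0) = -2

-2


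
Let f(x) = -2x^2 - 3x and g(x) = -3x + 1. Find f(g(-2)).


g(-2) = 7
f(7) = (-2)*(7)^2 - 3*(7) = -119

-119


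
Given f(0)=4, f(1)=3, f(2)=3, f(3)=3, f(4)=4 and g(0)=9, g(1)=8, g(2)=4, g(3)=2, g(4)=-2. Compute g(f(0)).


f(0) = 4
g(4) = -2

-2


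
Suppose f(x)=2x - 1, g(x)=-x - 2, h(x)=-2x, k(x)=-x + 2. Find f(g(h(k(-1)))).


k(-1) = 3
h(3) = -6
g(-6) = 4
f(4) = 7

7


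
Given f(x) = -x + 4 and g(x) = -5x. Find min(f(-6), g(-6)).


10


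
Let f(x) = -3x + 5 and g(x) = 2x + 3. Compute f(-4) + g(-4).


f(-4) = 17
g(-4) = -5
Sum = 12

12


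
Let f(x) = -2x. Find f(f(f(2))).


f(2) = -4
f(-4) = 8
f(8) = -16

-16


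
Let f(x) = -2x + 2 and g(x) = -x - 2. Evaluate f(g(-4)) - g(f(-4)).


f(g(-4)) = -2
g(f(-4)) = -12
Difference = 10

10


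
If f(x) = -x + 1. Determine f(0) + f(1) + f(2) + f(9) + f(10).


f(0) = 1
f(1) = 0
f(2) = -1
f(9) = -8
f(10) = -9
Sum = -17

-17


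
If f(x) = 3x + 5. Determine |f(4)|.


17


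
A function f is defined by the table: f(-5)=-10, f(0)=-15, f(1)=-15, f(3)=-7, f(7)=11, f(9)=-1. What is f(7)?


Reading from the table at x = 7

11


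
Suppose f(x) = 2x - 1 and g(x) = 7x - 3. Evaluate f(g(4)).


g(4) = 25
f(25) = 49

49


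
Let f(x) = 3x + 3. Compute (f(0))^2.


f(0) = 3
(3)^2 = 9

9


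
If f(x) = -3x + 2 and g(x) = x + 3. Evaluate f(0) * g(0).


6


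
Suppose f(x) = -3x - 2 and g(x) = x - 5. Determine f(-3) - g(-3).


15


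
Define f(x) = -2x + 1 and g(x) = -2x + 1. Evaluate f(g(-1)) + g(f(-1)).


f(g(-1)) = -5
g(f(-1)) = -5
Sum = -10

-10


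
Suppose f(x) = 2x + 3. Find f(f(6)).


f(6) = 15
f(15) = 33

33


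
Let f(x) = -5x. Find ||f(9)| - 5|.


f(9) = -45
|-45| = 45
|45 - 5| = 40

40


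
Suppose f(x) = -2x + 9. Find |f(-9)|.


f(-9) = 27
|27| = 27

27


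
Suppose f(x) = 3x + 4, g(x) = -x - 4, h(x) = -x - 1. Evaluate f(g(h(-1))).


h(-1) = 0
g(0) = -4
f(-4) = -8

-8


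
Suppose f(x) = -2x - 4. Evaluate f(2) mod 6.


4


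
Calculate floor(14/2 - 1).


14/2 = 7
7 - 1 = 6
floor(6) = 6

6


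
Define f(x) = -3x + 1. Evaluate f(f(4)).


f(4) = -11
f(-11) = 34

34


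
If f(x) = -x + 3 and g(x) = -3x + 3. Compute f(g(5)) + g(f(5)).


f(g(5)) = 15
g(f(5)) = 9
Sum = 24

24


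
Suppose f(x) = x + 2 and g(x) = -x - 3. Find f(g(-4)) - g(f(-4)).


4


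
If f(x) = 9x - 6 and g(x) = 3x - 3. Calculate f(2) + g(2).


f(2) = 12
g(2) = 3
Sum = 15

15


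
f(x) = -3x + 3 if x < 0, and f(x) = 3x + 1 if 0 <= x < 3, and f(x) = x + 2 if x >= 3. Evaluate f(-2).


-2 satisfies x < 0
f(-2) = 9

9


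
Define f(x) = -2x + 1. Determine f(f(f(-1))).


f(-1) = 3
f(3) = -5
f(-5) = 11

11


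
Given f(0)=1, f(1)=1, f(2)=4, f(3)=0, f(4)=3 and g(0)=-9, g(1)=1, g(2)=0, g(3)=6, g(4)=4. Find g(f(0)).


f(0) = 1
g(1) = 1

1


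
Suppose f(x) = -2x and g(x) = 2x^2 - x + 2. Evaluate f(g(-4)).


g(-4) = 38
f(38) = -76

-76


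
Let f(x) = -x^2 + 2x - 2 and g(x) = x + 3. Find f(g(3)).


g(3) = 6
f(6) = (-1)*(6)^2 + 2*(6) - 2 = -26

-26


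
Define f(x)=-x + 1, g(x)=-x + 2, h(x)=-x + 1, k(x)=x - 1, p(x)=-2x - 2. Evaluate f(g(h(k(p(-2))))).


p(-2) = 2
k(2) = 1
h(1) = 0
g(0) = 2
f(2) = -1

-1


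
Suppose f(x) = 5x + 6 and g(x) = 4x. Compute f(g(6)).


g(6) = 24
f(24) = 126

126


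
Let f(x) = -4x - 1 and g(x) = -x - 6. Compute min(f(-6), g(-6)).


f(-6) = 23
g(-6) = 0
min = 0

0


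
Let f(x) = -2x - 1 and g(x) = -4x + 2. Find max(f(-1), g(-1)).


f(-1) = 1
g(-1) = 6
max = 6

6


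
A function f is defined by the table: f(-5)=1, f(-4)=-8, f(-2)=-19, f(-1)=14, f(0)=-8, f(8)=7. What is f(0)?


Reading from the table at x = 0

-8


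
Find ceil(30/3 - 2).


30/3 = 10
10 - 2 = 8
ceil(8) = 8

8


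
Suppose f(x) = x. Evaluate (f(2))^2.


4


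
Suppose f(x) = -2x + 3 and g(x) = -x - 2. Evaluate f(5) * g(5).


49


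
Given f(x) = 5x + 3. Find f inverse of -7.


Solve 5x + 3 = -7
x = (-7 - 3) / 5 = -2

-2


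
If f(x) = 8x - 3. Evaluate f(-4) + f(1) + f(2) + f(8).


44


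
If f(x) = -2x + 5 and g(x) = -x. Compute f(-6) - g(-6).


11


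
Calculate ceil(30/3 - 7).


30/3 = 10
10 - 7 = 3
ceil(3) = 3

3


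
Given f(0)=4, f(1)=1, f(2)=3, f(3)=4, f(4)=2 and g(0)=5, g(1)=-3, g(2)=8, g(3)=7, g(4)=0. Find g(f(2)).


f(2) = 3
g(3) = 7

7


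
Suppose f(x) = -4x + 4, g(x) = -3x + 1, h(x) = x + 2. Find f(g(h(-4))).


h(-4) = -2
g(-2) = 7
f(7) = -24

-24


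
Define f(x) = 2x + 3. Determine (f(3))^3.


f(3) = 9
(9)^3 = 729

729


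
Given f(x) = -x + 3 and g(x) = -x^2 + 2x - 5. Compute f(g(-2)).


g(-2) = -13
f(-13) = 16

16


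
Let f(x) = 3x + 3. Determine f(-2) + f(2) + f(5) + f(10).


f(-2) = -3
f(2) = 9
f(5) = 18
f(10) = 33
Sum = 57

57


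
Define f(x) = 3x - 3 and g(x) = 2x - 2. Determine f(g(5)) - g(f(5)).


-1


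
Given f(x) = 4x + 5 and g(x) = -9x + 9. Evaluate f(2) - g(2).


f(2) = 13
g(2) = -9
Difference = 22

22


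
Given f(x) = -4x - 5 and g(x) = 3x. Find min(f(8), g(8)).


f(8) = -37
g(8) = 24
min = -37

-37


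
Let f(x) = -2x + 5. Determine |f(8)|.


f(8) = -11
|-11| = 11

11


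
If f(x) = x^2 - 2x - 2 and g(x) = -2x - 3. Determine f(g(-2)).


g(-2) = 1
f(1) = 1*(1)^2 - 2*(1) - 2 = -3

-3


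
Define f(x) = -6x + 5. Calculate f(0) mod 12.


5


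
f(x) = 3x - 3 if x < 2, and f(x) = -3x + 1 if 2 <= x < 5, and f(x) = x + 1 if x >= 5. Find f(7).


7 satisfies x >= 5
f(7) = 8

8


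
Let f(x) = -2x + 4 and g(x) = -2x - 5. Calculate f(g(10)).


g(10) = -25
f(-25) = 54

54


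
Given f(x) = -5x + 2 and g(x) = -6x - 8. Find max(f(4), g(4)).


-18


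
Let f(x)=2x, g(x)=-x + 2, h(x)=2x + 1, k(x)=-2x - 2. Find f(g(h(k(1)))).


k(1) = -4
h(-4) = -7
g(-7) = 9
f(9) = 18

18


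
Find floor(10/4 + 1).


10/4 = 2.5
2.5 + 1 = 3.5
floor(3.5) = 3

3


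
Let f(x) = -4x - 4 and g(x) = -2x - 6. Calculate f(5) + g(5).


f(5) = -24
g(5) = -16
Sum = -40

-40


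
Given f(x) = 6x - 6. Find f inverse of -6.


Solve 6x - 6 = -6
x = (-6 + 6) / 6 = 0

0


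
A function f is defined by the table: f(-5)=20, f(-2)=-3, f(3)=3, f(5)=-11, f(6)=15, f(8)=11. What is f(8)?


Reading from the table at x = 8

11


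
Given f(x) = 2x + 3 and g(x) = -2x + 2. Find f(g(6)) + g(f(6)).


f(g(6)) = -17
g(f(6)) = -28
Sum = -45

-45


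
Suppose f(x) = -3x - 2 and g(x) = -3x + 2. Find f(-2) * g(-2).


f(-2) = 4
g(-2) = 8
Product = 32

32


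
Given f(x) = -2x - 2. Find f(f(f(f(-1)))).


f(-1) = 0
f(0) = -2
f(-2) = 2
f(2) = -6

-6


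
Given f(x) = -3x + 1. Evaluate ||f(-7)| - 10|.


f(-7) = 22
|22| = 22
|22 - 10| = 12

12


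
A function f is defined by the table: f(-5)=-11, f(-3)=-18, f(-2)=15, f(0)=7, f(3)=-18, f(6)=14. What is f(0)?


Reading from the table at x = 0

7


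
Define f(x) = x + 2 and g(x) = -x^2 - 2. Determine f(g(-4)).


-16


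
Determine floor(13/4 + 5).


8


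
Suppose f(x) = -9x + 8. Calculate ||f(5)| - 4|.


33


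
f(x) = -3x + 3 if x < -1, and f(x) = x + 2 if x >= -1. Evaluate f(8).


8 satisfies x >= -1
f(8) = 10

10


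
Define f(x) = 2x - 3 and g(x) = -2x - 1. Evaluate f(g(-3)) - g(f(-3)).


f(g(-3)) = 7
g(f(-3)) = 17
Difference = -10

-10


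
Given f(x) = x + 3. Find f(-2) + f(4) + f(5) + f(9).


f(-2) = 1
f(4) = 7
f(5) = 8
f(9) = 12
Sum = 28

28


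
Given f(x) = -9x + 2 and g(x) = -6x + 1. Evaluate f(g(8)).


g(8) = -47
f(-47) = 425

425


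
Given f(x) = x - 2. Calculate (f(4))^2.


f(4) = 2
(2)^2 = 4

4


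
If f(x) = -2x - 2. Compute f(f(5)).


f(5) = -12
f(-12) = 22

22


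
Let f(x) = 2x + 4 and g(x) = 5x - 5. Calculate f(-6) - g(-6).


f(-6) = -8
g(-6) = -35
Difference = 27

27


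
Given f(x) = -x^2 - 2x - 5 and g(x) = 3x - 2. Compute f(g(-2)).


g(-2) = -8
f(-8) = (-1)*(-8)^2 - 2*(-8) - 5 = -53

-53


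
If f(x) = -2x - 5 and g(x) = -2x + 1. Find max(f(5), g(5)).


f(5) = -15
g(5) = -9
max = -9

-9


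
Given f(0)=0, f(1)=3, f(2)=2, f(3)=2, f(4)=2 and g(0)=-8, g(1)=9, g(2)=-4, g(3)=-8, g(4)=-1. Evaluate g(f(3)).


-4


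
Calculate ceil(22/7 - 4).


22/7 = 3.1429
3.1429 - 4 = -0.8571
ceil(-0.8571) = 0

0


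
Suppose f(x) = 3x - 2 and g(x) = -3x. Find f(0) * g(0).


f(0) = -2
g(0) = 0
Product = 0

0


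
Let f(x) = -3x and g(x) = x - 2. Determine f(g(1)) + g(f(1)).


f(g(1)) = 3
g(f(1)) = -5
Sum = -2

-2


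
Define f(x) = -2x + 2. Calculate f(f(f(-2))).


f(-2) = 6
f(6) = -10
f(-10) = 22

22


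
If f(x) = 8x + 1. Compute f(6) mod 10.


f(6) = 49
49 mod 10 = 9

9


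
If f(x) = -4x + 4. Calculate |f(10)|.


36


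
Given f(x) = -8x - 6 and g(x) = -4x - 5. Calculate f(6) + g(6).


-83


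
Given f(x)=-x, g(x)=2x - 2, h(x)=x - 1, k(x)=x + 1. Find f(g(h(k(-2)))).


k(-2) = -1
h(-1) = -2
g(-2) = -6
f(-6) = 6

6


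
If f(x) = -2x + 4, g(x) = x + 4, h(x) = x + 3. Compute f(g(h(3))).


h(3) = 6
g(6) = 10
f(10) = -16

-16


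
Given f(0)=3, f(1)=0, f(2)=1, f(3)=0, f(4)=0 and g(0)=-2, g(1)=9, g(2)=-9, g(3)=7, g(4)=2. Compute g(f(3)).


f(3) = 0
g(0) = -2

-2


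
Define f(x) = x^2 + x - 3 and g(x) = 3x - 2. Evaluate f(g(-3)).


107


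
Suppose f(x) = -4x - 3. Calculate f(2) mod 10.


f(2) = -11
-11 mod 10 = 9

9


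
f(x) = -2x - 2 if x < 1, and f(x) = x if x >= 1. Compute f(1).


1 satisfies x >= 1
f(1) = 1

1


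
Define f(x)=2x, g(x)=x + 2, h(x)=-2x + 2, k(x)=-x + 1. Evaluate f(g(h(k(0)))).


k(0) = 1
h(1) = 0
g(0) = 2
f(2) = 4

4


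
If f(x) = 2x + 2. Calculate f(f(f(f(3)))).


f(3) = 8
f(8) = 18
f(18) = 38
f(38) = 78

78


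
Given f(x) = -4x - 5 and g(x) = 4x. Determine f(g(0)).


g(0) = 0
f(0) = -5

-5


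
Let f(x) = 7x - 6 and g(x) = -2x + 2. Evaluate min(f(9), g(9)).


f(9) = 57
g(9) = -16
min = -16

-16


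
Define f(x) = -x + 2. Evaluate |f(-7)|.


f(-7) = 9
|9| = 9

9


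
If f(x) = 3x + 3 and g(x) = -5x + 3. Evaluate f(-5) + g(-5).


f(-5) = -12
g(-5) = 28
Sum = 16

16


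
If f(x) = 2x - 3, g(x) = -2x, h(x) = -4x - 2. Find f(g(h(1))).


h(1) = -6
g(-6) = 12
f(12) = 21

21


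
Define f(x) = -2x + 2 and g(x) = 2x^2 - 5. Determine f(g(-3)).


g(-3) = 13
f(13) = -24

-24


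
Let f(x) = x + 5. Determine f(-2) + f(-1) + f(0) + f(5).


f(-2) = 3
f(-1) = 4
f(0) = 5
f(5) = 10
Sum = 22

22


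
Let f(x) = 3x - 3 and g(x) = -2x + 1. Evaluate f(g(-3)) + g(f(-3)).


f(g(-3)) = 18
g(f(-3)) = 25
Sum = 43

43


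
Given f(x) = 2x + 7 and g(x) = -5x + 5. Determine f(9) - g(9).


f(9) = 25
g(9) = -40
Difference = 65

65


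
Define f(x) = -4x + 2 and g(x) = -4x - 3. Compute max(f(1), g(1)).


f(1) = -2
g(1) = -7
max = -2

-2


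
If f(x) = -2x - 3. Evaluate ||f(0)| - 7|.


f(0) = -3
|-3| = 3
|3 - 7| = 4

4


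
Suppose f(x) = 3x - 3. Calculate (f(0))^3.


f(0) = -3
(-3)^3 = -27

-27


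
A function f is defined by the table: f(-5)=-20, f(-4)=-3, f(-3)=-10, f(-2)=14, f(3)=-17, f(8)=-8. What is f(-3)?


Reading from the table at x = -3

-10


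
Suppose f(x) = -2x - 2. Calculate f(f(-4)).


f(-4) = 6
f(6) = -14

-14


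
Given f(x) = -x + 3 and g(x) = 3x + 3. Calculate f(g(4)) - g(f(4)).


f(g(4)) = -12
g(f(4)) = 0
Difference = -12

-12


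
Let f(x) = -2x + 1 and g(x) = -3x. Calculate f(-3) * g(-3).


f(-3) = 7
g(-3) = 9
Product = 63

63


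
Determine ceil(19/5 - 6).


19/5 = 3.8
3.8 - 6 = -2.2
ceil(-2.2) = -2

-2


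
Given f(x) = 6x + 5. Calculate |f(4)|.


f(4) = 29
|29| = 29

29


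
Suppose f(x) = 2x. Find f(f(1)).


4


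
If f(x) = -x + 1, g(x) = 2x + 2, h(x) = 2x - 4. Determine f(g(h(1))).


3


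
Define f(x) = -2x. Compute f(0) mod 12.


f(0) = 0
0 mod 12 = 0

0


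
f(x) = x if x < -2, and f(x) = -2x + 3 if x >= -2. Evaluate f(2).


2 satisfies x >= -2
f(2) = -1

-1


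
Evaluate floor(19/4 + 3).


19/4 = 4.75
4.75 + 3 = 7.75
floor(7.75) = 7

7


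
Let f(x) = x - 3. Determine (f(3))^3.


f(3) = 0
(0)^3 = 0

0


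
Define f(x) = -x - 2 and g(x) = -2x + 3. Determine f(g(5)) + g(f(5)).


f(g(5)) = 5
g(f(5)) = 17
Sum = 22

22


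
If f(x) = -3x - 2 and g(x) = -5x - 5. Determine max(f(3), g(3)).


f(3) = -11
g(3) = -20
max = -11

-11


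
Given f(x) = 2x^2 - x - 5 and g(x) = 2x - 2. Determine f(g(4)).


g(4) = 6
f(6) = 2*(6)^2 - 1*(6) - 5 = 61

61


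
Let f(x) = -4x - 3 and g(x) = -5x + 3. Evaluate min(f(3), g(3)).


f(3) = -15
g(3) = -12
min = -15

-15


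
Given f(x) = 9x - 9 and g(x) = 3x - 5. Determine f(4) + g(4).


f(4) = 27
g(4) = 7
Sum = 34

34


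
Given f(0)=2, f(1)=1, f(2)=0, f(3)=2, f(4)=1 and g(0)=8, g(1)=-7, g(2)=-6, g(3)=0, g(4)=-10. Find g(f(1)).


f(1) = 1
g(1) = -7

-7


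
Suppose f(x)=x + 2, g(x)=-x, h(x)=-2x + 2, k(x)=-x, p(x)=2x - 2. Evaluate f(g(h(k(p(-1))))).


p(-1) = -4
k(-4) = 4
h(4) = -6
g(-6) = 6
f(6) = 8

8


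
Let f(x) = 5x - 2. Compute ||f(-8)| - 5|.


f(-8) = -42
|-42| = 42
|42 - 5| = 37

37


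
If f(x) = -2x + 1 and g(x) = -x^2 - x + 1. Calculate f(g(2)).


g(2) = -5
f(-5) = 11

11


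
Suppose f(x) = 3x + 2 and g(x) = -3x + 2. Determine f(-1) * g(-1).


f(-1) = -1
g(-1) = 5
Product = -5

-5


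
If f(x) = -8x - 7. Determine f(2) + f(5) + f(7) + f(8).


f(2) = -23
f(5) = -47
f(7) = -63
f(8) = -71
Sum = -204

-204


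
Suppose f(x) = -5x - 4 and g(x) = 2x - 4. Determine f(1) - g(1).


-7


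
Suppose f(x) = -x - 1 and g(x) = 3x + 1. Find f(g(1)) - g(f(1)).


f(g(1)) = -5
g(f(1)) = -5
Difference = 0

0


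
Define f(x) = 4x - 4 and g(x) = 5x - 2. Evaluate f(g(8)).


g(8) = 38
f(38) = 148

148


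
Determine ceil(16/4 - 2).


16/4 = 4
4 - 2 = 2
ceil(2) = 2

2


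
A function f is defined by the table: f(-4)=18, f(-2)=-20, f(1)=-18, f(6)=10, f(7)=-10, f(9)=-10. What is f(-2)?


-20


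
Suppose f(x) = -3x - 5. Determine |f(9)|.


f(9) = -32
|-32| = 32

32


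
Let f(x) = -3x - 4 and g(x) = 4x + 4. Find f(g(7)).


g(7) = 32
f(32) = -100

-100


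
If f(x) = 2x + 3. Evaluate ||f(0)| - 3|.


f(0) = 3
|3| = 3
|3 - 3| = 0

0


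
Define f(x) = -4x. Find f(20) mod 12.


f(20) = -80
-80 mod 12 = 4

4


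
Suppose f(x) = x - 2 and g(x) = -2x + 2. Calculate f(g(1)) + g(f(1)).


f(g(1)) = -2
g(f(1)) = 4
Sum = 2

2


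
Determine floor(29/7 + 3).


29/7 = 4.1429
4.1429 + 3 = 7.1429
floor(7.1429) = 7

7


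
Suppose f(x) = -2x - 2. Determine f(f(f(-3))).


18


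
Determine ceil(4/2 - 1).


4/2 = 2
2 - 1 = 1
ceil(1) = 1

1


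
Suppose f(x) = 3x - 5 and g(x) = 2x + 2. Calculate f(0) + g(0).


f(0) = -5
g(0) = 2
Sum = -3

-3


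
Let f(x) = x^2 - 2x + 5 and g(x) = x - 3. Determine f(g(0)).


g(0) = -3
f(-3) = 1*(-3)^2 - 2*(-3) + 5 = 20

20


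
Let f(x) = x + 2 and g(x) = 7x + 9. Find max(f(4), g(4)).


f(4) = 6
g(4) = 37
max = 37

37


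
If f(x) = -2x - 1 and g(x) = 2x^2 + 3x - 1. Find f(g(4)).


g(4) = 43
f(43) = -87

-87


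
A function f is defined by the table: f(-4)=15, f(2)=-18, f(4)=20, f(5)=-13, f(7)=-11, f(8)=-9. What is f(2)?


Reading from the table at x = 2

-18


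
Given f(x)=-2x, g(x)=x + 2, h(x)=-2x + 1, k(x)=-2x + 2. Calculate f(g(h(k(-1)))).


k(-1) = 4
h(4) = -7
g(-7) = -5
f(-5) = 10

10


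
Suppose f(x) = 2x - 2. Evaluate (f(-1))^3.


f(-1) = -4
(-4)^3 = -64

-64


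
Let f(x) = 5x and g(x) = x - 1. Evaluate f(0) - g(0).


f(0) = 0
g(0) = -1
Difference = 1

1


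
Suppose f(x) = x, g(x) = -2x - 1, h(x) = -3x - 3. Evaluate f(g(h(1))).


11


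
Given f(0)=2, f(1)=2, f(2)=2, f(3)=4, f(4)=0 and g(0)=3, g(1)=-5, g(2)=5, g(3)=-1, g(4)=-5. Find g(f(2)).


5


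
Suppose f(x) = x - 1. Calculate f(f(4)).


2


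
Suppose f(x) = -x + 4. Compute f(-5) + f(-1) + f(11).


f(-5) = 9
f(-1) = 5
f(11) = -7
Sum = 7

7


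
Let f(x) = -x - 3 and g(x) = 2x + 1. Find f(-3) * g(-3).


f(-3) = 0
g(-3) = -5
Product = 0

0


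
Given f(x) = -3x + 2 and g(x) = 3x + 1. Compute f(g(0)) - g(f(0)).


f(g(0)) = -1
g(f(0)) = 7
Difference = -8

-8


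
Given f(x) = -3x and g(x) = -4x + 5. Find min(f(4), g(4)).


f(4) = -12
g(4) = -11
min = -12

-12


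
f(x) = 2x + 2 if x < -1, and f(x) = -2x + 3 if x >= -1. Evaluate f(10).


10 satisfies x >= -1
f(10) = -17

-17


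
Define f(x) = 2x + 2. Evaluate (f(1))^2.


f(1) = 4
(4)^2 = 16

16


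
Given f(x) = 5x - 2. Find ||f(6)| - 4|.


24


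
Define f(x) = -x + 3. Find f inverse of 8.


Solve -x + 3 = 8
x = (8 - 3) / (-1) = -5

-5


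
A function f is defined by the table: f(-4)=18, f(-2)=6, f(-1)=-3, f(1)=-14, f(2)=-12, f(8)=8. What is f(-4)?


Reading from the table at x = -4

18


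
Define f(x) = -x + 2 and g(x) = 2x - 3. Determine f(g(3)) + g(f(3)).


f(g(3)) = -1
g(f(3)) = -5
Sum = -6

-6


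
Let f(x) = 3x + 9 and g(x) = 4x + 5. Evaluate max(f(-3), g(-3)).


f(-3) = 0
g(-3) = -7
max = 0

0


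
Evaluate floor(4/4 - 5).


4/4 = 1
1 - 5 = -4
floor(-4) = -4

-4


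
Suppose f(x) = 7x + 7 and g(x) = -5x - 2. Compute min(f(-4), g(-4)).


f(-4) = -21
g(-4) = 18
min = -21

-21


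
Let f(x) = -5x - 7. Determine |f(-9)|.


f(-9) = 38
|38| = 38

38


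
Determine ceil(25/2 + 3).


25/2 = 12.5
12.5 + 3 = 15.5
ceil(15.5) = 16

16


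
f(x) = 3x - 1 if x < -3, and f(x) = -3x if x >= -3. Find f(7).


-21


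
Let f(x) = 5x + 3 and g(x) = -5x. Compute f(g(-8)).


203


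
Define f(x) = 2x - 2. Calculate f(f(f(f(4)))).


f(4) = 6
f(6) = 10
f(10) = 18
f(18) = 34

34


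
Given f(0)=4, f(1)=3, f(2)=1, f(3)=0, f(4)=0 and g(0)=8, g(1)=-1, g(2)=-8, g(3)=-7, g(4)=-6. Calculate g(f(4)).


f(4) = 0
g(0) = 8

8


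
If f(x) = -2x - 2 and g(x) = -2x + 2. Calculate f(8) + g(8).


-32


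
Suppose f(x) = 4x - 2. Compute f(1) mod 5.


f(1) = 2
2 mod 5 = 2

2


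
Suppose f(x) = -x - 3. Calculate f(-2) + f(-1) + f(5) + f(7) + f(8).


f(-2) = -1
f(-1) = -2
f(5) = -8
f(7) = -10
f(8) = -11
Sum = -32

-32


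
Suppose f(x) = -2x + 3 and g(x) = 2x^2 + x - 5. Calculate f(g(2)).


g(2) = 5
f(5) = -7

-7


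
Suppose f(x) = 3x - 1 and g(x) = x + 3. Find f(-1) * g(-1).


f(-1) = -4
g(-1) = 2
Product = -8

-8


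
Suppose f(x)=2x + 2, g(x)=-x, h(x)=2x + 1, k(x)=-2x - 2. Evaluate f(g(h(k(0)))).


k(0) = -2
h(-2) = -3
g(-3) = 3
f(3) = 8

8


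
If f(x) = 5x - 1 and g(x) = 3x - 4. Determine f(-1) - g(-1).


f(-1) = -6
g(-1) = -7
Difference = 1

1


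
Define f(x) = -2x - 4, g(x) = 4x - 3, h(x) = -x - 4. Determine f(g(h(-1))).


h(-1) = -3
g(-3) = -15
f(-15) = 26

26


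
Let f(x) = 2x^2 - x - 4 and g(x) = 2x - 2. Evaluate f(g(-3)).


g(-3) = -8
f(-8) = 2*(-8)^2 - 1*(-8) - 4 = 132

132


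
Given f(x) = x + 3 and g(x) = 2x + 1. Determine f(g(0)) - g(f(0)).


f(g(0)) = 4
g(f(0)) = 7
Difference = -3

-3


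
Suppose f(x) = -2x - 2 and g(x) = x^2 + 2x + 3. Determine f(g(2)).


g(2) = 11
f(11) = -24

-24


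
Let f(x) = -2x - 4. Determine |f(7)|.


18


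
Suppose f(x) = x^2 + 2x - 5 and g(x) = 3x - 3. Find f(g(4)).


g(4) = 9
f(9) = 1*(9)^2 + 2*(9) - 5 = 94

94


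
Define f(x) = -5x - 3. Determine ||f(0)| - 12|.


f(0) = -3
|-3| = 3
|3 - 12| = 9

9


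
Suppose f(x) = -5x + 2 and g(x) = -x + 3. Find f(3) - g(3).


f(3) = -13
g(3) = 0
Difference = -13

-13


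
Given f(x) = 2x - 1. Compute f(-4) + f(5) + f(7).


f(-4) = -9
f(5) = 9
f(7) = 13
Sum = 13

13


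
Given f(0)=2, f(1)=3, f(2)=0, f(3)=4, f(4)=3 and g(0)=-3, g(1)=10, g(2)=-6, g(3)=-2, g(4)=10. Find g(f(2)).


f(2) = 0
g(0) = -3

-3


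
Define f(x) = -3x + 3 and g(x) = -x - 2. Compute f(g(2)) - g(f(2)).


14


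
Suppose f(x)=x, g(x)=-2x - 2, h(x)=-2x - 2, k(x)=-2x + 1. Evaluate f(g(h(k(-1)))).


k(-1) = 3
h(3) = -8
g(-8) = 14
f(14) = 14

14


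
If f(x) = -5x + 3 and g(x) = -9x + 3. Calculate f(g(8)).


g(8) = -69
f(-69) = 348

348


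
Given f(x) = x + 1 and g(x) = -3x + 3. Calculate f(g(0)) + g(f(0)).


f(g(0)) = 4
g(f(0)) = 0
Sum = 4

4


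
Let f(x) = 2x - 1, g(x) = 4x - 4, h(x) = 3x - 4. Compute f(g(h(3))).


31


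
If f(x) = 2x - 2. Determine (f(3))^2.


f(3) = 4
(4)^2 = 16

16


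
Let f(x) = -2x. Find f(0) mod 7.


f(0) = 0
0 mod 7 = 0

0


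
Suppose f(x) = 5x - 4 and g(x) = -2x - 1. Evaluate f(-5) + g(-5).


f(-5) = -29
g(-5) = 9
Sum = -20

-20


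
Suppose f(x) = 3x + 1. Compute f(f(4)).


40


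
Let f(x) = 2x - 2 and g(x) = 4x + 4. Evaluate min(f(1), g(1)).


f(1) = 0
g(1) = 8
min = 0

0


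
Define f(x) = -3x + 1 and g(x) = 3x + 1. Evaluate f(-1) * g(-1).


-8


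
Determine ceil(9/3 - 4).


9/3 = 3
3 - 4 = -1
ceil(-1) = -1

-1


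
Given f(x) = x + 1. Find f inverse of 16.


Solve x + 1 = 16
x = (16 - 1) / 1 = 15

15


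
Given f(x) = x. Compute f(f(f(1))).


1


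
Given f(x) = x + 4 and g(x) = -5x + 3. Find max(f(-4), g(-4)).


f(-4) = 0
g(-4) = 23
max = 23

23


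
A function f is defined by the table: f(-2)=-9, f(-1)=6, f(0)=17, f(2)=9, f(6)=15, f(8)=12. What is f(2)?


Reading from the table at x = 2

9


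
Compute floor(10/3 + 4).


10/3 = 3.3333
3.3333 + 4 = 7.3333
floor(7.3333) = 7

7


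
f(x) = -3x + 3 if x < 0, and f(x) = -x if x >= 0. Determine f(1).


1 satisfies x >= 0
f(1) = -1

-1


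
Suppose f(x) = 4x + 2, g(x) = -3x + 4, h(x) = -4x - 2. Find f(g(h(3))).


h(3) = -14
g(-14) = 46
f(46) = 186

186


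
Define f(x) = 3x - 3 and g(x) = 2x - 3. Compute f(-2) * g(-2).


f(-2) = -9
g(-2) = -7
Product = 63

63


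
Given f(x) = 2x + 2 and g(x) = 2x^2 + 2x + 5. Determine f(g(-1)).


g(-1) = 5
f(5) = 12

12


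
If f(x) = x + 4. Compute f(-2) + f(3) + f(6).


f(-2) = 2
f(3) = 7
f(6) = 10
Sum = 19

19


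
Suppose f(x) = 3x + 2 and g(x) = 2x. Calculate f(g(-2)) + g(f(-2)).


f(g(-2)) = -10
g(f(-2)) = -8
Sum = -18

-18


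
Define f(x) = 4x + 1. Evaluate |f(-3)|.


f(-3) = -11
|-11| = 11

11


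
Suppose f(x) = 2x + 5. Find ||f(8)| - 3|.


f(8) = 21
|21| = 21
|21 - 3| = 18

18


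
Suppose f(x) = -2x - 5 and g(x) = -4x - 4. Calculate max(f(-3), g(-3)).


f(-3) = 1
g(-3) = 8
max = 8

8


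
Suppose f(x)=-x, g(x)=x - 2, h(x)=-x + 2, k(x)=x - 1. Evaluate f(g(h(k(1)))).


k(1) = 0
h(0) = 2
g(2) = 0
f(0) = 0

0


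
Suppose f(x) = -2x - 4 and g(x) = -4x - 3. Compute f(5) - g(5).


f(5) = -14
g(5) = -23
Difference = 9

9


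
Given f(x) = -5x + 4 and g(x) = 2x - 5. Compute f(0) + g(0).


f(0) = 4
g(0) = -5
Sum = -1

-1


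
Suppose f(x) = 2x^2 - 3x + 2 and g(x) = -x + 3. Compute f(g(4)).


7


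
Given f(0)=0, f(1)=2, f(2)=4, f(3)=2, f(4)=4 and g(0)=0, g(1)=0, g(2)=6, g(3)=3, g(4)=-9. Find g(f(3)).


f(3) = 2
g(2) = 6

6


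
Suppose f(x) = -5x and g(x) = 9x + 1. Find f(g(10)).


g(10) = 91
f(91) = -455

-455


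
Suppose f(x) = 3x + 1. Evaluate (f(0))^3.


1


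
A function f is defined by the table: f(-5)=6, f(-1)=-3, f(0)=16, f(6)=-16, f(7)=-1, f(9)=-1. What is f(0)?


16


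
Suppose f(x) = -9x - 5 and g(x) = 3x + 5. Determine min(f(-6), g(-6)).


f(-6) = 49
g(-6) = -13
min = -13

-13


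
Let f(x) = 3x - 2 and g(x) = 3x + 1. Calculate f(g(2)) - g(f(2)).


f(g(2)) = 19
g(f(2)) = 13
Difference = 6

6


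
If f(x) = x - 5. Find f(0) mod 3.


f(0) = -5
-5 mod 3 = 1

1


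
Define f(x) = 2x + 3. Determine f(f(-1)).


f(-1) = 1
f(1) = 5

5


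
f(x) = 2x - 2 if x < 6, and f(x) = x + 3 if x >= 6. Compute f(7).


10


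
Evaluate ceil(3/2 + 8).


3/2 = 1.5
1.5 + 8 = 9.5
ceil(9.5) = 10

10


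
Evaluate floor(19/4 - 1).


3


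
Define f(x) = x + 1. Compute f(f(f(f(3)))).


f(3) = 4
f(4) = 5
f(5) = 6
f(6) = 7

7


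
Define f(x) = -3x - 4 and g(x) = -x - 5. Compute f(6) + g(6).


f(6) = -22
g(6) = -11
Sum = -33

-33


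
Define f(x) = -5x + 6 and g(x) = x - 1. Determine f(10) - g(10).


f(10) = -44
g(10) = 9
Difference = -53

-53


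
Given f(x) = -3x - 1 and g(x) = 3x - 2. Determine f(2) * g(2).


-28


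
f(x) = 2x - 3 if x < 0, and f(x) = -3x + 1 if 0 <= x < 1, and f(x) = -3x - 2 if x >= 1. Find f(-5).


-5 satisfies x < 0
f(-5) = -13

-13


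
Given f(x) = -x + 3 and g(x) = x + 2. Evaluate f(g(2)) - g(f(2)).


f(g(2)) = -1
g(f(2)) = 3
Difference = -4

-4


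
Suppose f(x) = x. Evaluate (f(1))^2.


f(1) = 1
(1)^2 = 1

1


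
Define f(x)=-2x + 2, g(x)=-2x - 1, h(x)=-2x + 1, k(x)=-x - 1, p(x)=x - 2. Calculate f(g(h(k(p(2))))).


p(2) = 0
k(0) = -1
h(-1) = 3
g(3) = -7
f(-7) = 16

16


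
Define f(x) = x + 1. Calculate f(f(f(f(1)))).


5


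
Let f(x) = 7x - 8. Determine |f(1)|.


1


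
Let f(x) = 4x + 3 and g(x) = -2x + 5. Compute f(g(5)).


g(5) = -5
f(-5) = -17

-17


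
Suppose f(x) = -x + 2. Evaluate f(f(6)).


f(6) = -4
f(-4) = 6

6


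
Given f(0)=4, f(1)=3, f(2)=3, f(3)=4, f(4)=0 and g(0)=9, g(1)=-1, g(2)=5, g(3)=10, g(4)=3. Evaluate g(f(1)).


f(1) = 3
g(3) = 10

10


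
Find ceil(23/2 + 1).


23/2 = 11.5
11.5 + 1 = 12.5
ceil(12.5) = 13

13


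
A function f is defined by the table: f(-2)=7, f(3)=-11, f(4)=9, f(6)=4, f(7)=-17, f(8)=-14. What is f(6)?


Reading from the table at x = 6

4


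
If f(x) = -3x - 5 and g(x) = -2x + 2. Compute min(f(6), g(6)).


-23


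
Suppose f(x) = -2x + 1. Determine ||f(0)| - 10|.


f(0) = 1
|1| = 1
|1 - 10| = 9

9


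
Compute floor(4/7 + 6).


4/7 = 0.5714
0.5714 + 6 = 6.5714
floor(6.5714) = 6

6


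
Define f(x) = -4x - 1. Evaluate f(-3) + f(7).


f(-3) = 11
f(7) = -29
Sum = -18

-18


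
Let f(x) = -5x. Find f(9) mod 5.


f(9) = -45
-45 mod 5 = 0

0


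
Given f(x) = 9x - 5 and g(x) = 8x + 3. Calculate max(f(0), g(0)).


f(0) = -5
g(0) = 3
max = 3

3


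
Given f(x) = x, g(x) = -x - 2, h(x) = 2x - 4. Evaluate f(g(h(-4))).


h(-4) = -12
g(-12) = 10
f(10) = 10

10


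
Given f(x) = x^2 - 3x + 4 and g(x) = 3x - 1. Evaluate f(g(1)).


g(1) = 2
f(2) = 1*(2)^2 - 3*(2) + 4 = 2

2


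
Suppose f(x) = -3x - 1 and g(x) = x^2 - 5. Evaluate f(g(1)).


g(1) = -4
f(-4) = 11

11


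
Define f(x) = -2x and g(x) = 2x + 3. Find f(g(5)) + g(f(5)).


f(g(5)) = -26
g(f(5)) = -17
Sum = -43

-43


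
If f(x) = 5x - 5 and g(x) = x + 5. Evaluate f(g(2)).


g(2) = 7
f(7) = 30

30


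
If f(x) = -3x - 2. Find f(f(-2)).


f(-2) = 4
f(4) = -14

-14


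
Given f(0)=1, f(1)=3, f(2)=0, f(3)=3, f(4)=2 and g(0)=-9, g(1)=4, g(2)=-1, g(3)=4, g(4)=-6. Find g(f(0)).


4


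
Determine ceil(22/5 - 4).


22/5 = 4.4
4.4 - 4 = 0.4
ceil(0.4) = 1

1


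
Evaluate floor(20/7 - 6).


20/7 = 2.8571
2.8571 - 6 = -3.1429
floor(-3.1429) = -4

-4


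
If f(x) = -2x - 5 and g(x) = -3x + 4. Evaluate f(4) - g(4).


-5


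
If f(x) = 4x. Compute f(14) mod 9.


f(14) = 56
56 mod 9 = 2

2


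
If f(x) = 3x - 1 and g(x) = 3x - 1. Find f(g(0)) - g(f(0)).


f(g(0)) = -4
g(f(0)) = -4
Difference = 0

0


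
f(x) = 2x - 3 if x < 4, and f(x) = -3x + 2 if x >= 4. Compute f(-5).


-5 satisfies x < 4
f(-5) = -13

-13


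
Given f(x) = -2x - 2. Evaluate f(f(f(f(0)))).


f(0) = -2
f(-2) = 2
f(2) = -6
f(-6) = 10

10


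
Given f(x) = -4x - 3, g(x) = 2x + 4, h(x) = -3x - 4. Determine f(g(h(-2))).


h(-2) = 2
g(2) = 8
f(8) = -35

-35


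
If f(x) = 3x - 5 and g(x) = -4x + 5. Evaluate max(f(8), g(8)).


f(8) = 19
g(8) = -27
max = 19

19


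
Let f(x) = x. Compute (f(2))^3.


f(2) = 2
(2)^3 = 8

8


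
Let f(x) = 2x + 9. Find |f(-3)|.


f(-3) = 3
|3| = 3

3


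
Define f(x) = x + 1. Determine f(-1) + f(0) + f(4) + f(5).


f(-1) = 0
f(0) = 1
f(4) = 5
f(5) = 6
Sum = 12

12


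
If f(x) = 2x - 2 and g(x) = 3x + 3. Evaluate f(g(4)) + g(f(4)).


f(g(4)) = 28
g(f(4)) = 21
Sum = 49

49


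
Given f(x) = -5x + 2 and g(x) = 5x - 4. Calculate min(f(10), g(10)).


f(10) = -48
g(10) = 46
min = -48

-48


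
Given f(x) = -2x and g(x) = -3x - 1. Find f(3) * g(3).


f(3) = -6
g(3) = -10
Product = 60

60


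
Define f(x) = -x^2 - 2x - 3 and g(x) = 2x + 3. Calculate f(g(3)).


g(3) = 9
f(9) = (-1)*(9)^2 - 2*(9) - 3 = -102

-102


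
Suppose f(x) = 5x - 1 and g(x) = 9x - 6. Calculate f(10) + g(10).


f(10) = 49
g(10) = 84
Sum = 133

133


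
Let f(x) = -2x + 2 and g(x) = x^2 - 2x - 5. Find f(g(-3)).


-18


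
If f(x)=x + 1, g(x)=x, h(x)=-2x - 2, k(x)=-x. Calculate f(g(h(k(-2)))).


k(-2) = 2
h(2) = -6
g(-6) = -6
f(-6) = -5

-5


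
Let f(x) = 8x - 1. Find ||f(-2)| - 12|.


5


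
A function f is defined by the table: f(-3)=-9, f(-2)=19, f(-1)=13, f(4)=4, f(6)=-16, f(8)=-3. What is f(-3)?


-9


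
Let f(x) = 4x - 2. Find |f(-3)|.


f(-3) = -14
|-14| = 14

14


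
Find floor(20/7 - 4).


20/7 = 2.8571
2.8571 - 4 = -1.1429
floor(-1.1429) = -2

-2


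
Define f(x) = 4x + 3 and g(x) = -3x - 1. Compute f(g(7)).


g(7) = -22
f(-22) = -85

-85


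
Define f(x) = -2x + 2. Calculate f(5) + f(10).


f(5) = -8
f(10) = -18
Sum = -26

-26


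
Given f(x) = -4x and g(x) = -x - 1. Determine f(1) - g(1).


f(1) = -4
g(1) = -2
Difference = -2

-2


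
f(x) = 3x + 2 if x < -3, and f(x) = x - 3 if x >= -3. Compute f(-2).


-5


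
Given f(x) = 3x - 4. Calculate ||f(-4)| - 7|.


f(-4) = -16
|-16| = 16
|16 - 7| = 9

9


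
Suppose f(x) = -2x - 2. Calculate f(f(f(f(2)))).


f(2) = -6
f(-6) = 10
f(10) = -22
f(-22) = 42

42


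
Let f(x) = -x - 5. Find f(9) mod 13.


f(9) = -14
-14 mod 13 = 12

12


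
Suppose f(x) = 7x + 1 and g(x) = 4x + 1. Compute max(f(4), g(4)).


f(4) = 29
g(4) = 17
max = 29

29


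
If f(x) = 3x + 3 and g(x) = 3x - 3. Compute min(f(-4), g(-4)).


f(-4) = -9
g(-4) = -15
min = -15

-15


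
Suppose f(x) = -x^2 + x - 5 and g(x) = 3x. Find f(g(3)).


g(3) = 9
f(9) = (-1)*(9)^2 + 1*(9) - 5 = -77

-77


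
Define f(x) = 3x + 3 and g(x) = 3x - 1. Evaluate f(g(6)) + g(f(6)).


116


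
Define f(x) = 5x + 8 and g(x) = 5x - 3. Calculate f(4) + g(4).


f(4) = 28
g(4) = 17
Sum = 45

45


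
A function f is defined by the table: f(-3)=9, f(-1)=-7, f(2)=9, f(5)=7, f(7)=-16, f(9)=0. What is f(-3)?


Reading from the table at x = -3

9


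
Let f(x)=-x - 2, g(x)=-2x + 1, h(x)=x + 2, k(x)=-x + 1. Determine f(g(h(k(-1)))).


k(-1) = 2
h(2) = 4
g(4) = -7
f(-7) = 5

5


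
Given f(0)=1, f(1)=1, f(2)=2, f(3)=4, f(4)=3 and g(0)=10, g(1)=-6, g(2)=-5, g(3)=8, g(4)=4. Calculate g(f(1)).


f(1) = 1
g(1) = -6

-6


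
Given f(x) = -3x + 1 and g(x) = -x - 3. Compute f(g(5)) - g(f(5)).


f(g(5)) = 25
g(f(5)) = 11
Difference = 14

14


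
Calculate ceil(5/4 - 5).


-3


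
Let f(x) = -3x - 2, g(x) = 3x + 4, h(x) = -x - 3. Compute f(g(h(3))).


h(3) = -6
g(-6) = -14
f(-14) = 40

40


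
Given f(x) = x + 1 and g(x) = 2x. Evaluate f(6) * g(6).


84


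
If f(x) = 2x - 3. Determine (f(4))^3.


f(4) = 5
(5)^3 = 125

125


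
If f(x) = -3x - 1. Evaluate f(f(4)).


f(4) = -13
f(-13) = 38

38


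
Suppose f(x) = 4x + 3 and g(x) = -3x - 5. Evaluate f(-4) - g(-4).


f(-4) = -13
g(-4) = 7
Difference = -20

-20
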